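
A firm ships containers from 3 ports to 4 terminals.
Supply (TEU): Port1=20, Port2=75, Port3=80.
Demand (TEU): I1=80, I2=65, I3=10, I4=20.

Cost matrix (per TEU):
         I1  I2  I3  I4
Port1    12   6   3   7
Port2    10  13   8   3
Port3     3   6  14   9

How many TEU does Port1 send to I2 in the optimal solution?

Optimal shipments:
  Port1→I2: 20 × 6 = 120
  Port2→I2: 45 × 13 = 585
  Port2→I3: 10 × 8 = 80
  Port2→I4: 20 × 3 = 60
  Port3→I1: 80 × 3 = 240
Total cost = 1085.
So Port1→I2 carries 20 TEU.

20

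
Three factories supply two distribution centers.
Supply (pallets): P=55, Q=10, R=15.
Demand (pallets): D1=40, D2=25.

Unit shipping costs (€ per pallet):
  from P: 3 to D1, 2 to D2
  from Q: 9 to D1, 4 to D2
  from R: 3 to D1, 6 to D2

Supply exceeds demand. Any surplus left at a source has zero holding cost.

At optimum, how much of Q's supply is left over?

10

Minimum-cost shipments:
  P→D1: 25 pallets
  P→D2: 25 pallets
  R→D1: 15 pallets
Total cost = €170.
Q ships 0 of its 10, leaving 10.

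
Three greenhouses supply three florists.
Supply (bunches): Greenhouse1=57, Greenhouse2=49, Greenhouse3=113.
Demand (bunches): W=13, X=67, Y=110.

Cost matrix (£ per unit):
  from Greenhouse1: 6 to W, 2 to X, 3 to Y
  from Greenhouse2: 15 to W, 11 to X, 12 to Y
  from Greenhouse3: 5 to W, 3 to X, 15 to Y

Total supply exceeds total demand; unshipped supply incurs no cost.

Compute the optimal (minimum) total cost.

A cheapest plan:
  Greenhouse1→Y: 57 bunches
  Greenhouse2→Y: 49 bunches
  Greenhouse3→W: 13 bunches
  Greenhouse3→X: 67 bunches
  Greenhouse3→Y: 4 bunches
Total cost = £1085.

1085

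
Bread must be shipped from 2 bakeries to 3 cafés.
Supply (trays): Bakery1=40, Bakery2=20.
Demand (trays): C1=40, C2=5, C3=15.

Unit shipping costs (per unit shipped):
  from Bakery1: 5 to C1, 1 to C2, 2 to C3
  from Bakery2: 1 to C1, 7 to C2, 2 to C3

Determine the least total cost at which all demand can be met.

155

A cheapest plan:
  Bakery1->C1: 20 × 5 = 100
  Bakery1->C2: 5 × 1 = 5
  Bakery1->C3: 15 × 2 = 30
  Bakery2->C1: 20 × 1 = 20
Total = 100 + 5 + 30 + 20 = 155.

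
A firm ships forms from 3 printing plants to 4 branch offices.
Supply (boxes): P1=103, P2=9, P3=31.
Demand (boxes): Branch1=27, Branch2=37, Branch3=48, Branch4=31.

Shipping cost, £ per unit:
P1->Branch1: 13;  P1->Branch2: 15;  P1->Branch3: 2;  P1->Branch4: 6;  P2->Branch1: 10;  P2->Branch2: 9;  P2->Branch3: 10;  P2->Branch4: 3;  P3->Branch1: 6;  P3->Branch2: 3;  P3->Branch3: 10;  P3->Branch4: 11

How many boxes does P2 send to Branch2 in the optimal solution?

Optimal shipments:
  P1–Branch1: 24 × £13 = £312
  P1–Branch3: 48 × £2 = £96
  P1–Branch4: 31 × £6 = £186
  P2–Branch1: 3 × £10 = £30
  P2–Branch2: 6 × £9 = £54
  P3–Branch2: 31 × £3 = £93
Total cost = £771.
So P2→Branch2 carries 6 boxes.

6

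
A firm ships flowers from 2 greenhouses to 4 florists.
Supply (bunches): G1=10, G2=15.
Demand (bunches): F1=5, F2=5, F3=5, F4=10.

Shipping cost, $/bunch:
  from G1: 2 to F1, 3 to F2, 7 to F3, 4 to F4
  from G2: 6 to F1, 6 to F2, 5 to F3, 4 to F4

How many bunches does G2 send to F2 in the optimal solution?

0

Solving gives:
  G1 to F1: 5 bunches
  G1 to F2: 5 bunches
  G2 to F3: 5 bunches
  G2 to F4: 10 bunches
Total cost = $90.
The route G2→F2 is not used.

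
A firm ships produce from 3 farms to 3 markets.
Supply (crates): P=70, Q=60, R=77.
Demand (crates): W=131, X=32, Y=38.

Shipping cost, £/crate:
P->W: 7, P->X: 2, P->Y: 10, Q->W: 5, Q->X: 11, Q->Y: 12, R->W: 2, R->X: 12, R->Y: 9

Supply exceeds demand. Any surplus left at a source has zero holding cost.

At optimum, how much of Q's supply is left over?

Minimum-cost shipments:
  P–X: 32 × £2 = £64
  P–Y: 38 × £10 = £380
  Q–W: 54 × £5 = £270
  R–W: 77 × £2 = £154
Total cost = £868.
Q ships 54 of its 60, leaving 6.

6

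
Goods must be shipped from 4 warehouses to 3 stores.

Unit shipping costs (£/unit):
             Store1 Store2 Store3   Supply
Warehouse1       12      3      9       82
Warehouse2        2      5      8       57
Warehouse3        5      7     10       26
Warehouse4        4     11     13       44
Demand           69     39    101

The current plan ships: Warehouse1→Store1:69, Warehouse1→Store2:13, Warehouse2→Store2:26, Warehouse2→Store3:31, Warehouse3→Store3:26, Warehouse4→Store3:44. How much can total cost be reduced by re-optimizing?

831

Current plan cost = 69·12 + 13·3 + 26·5 + 31·8 + 26·10 + 44·13 = £2077.
Optimal plan:
  Warehouse1–Store2: 39 × £3 = £117
  Warehouse1–Store3: 43 × £9 = £387
  Warehouse2–Store1: 25 × £2 = £50
  Warehouse2–Store3: 32 × £8 = £256
  Warehouse3–Store3: 26 × £10 = £260
  Warehouse4–Store1: 44 × £4 = £176
Optimal cost = £1246.
Saving = 2077 − 1246 = £831.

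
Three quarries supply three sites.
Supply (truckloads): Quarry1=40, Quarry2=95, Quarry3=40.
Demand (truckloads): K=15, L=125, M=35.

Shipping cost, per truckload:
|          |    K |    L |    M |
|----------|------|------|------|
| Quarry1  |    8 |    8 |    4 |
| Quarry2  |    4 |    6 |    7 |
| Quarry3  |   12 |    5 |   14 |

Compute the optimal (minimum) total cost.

920

One minimum-cost allocation:
  Quarry1–L: 5 × 8 = 40
  Quarry1–M: 35 × 4 = 140
  Quarry2–K: 15 × 4 = 60
  Quarry2–L: 80 × 6 = 480
  Quarry3–L: 40 × 5 = 200
Total = 40 + 140 + 60 + 480 + 200 = 920.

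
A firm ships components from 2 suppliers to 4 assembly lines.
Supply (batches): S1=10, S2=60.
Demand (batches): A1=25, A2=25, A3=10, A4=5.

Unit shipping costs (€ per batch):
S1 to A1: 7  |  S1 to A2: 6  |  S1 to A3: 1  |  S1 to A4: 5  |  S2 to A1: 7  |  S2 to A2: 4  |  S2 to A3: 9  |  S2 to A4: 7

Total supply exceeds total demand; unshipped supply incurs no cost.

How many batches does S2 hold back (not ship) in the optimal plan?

An optimal plan:
  S1->A3: 10 × €1 = €10
  S2->A1: 25 × €7 = €175
  S2->A2: 25 × €4 = €100
  S2->A4: 5 × €7 = €35
Total cost = €320.
S2 ships 55 of its 60, leaving 5.

5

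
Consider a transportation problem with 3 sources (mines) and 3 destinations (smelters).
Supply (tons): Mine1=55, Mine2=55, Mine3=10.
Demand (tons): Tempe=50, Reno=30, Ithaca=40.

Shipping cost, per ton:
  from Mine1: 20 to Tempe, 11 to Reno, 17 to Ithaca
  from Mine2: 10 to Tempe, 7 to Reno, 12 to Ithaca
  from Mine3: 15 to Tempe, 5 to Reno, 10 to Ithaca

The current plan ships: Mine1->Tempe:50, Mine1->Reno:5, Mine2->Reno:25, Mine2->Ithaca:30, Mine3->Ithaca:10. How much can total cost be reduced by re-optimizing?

Current plan cost = 50·20 + 5·11 + 25·7 + 30·12 + 10·10 = 1690.
Optimal plan:
  Mine1 to Reno: 30 × 11 = 330
  Mine1 to Ithaca: 25 × 17 = 425
  Mine2 to Tempe: 50 × 10 = 500
  Mine2 to Ithaca: 5 × 12 = 60
  Mine3 to Ithaca: 10 × 10 = 100
Optimal cost = 1415.
Saving = 1690 − 1415 = 275.

275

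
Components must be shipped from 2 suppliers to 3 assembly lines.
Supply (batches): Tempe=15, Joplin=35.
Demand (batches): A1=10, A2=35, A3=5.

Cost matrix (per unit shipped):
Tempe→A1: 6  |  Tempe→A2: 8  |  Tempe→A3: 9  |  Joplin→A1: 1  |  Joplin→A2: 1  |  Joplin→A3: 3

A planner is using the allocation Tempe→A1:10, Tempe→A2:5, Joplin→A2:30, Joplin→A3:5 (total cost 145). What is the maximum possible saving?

Current plan cost = 10·6 + 5·8 + 30·1 + 5·3 = 145.
Optimal plan:
  Tempe→A1: 10 × 6 = 60
  Tempe→A3: 5 × 9 = 45
  Joplin→A2: 35 × 1 = 35
Optimal cost = 140.
Saving = 145 − 140 = 5.

5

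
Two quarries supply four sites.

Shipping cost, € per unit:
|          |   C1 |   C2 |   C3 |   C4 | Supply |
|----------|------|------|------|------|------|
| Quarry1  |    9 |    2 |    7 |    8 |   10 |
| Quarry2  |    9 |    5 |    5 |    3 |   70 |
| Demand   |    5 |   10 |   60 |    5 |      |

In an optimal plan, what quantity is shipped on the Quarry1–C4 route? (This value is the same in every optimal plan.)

The minimum-cost plan:
  Quarry1->C2: 10 truckloads
  Quarry2->C1: 5 truckloads
  Quarry2->C3: 60 truckloads
  Quarry2->C4: 5 truckloads
Total cost = €380.
The route Quarry1→C4 is not used.

0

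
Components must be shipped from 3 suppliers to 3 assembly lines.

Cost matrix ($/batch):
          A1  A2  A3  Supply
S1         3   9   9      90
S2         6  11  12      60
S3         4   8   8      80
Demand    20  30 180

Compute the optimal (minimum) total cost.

2020

An optimal shipping plan:
  S1->A3: 90 × $9 = $810
  S2->A1: 20 × $6 = $120
  S2->A2: 30 × $11 = $330
  S2->A3: 10 × $12 = $120
  S3->A3: 80 × $8 = $640
Total = 810 + 120 + 330 + 120 + 640 = $2020.
(Supply check: S1 ships 90; S2 ships 60; S3 ships 80.)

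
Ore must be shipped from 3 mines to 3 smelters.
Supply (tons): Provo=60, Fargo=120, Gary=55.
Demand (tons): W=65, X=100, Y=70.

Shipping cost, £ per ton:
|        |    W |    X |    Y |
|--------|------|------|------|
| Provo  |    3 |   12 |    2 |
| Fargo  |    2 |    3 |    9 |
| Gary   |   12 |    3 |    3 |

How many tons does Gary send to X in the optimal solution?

Optimal shipments:
  Provo–Y: 60 × £2 = £120
  Fargo–W: 65 × £2 = £130
  Fargo–X: 55 × £3 = £165
  Gary–X: 45 × £3 = £135
  Gary–Y: 10 × £3 = £30
Total cost = £580.
So Gary→X carries 45 tons.

45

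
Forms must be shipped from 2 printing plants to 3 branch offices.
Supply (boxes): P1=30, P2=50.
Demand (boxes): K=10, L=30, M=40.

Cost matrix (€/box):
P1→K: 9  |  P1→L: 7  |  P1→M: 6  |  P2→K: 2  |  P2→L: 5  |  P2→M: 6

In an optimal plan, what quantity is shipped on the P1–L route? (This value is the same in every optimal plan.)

Optimal shipments:
  P1->M: 30 boxes
  P2->K: 10 boxes
  P2->L: 30 boxes
  P2->M: 10 boxes
Total cost = €410.
The route P1→L is not used.

0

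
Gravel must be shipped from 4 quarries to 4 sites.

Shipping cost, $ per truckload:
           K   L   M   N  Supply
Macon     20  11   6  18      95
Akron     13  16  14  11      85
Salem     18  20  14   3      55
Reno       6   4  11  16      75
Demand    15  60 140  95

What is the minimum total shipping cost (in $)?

2135

Optimal allocation:
  Macon→M: 95 × $6 = $570
  Akron→M: 45 × $14 = $630
  Akron→N: 40 × $11 = $440
  Salem→N: 55 × $3 = $165
  Reno→K: 15 × $6 = $90
  Reno→L: 60 × $4 = $240
Total = 570 + 630 + 440 + 165 + 90 + 240 = $2135.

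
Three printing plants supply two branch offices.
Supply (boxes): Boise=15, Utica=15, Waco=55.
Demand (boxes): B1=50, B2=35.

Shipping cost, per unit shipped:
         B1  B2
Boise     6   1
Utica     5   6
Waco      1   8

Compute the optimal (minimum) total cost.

An optimal shipping plan:
  Boise->B2: 15 × 1 = 15
  Utica->B2: 15 × 6 = 90
  Waco->B1: 50 × 1 = 50
  Waco->B2: 5 × 8 = 40
Total = 15 + 90 + 50 + 40 = 195.

195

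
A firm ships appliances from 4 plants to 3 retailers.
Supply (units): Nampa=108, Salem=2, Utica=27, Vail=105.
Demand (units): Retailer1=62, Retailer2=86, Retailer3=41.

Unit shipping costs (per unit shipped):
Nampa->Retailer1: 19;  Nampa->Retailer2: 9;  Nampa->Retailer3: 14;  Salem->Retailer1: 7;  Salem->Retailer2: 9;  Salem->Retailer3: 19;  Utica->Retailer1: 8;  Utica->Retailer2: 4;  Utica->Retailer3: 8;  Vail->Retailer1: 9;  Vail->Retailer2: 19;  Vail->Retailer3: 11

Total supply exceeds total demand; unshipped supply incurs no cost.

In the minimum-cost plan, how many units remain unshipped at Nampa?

49

An optimal plan:
  Nampa->Retailer2: 59 units
  Salem->Retailer1: 2 units
  Utica->Retailer2: 27 units
  Vail->Retailer1: 60 units
  Vail->Retailer3: 41 units
Total cost = 1644.
Nampa ships 59 of its 108, leaving 49.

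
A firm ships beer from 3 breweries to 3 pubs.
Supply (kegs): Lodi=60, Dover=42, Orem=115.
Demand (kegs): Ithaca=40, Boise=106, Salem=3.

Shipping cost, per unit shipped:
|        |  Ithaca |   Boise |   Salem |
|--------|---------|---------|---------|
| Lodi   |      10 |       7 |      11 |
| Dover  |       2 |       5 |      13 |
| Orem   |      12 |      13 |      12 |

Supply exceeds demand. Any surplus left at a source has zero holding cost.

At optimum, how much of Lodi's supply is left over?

Minimum-cost shipments:
  Lodi→Boise: 60 × 7 = 420
  Dover→Ithaca: 40 × 2 = 80
  Dover→Boise: 2 × 5 = 10
  Orem→Boise: 44 × 13 = 572
  Orem→Salem: 3 × 12 = 36
Total cost = 1118.
Lodi ships 60 of its 60, leaving 0.

0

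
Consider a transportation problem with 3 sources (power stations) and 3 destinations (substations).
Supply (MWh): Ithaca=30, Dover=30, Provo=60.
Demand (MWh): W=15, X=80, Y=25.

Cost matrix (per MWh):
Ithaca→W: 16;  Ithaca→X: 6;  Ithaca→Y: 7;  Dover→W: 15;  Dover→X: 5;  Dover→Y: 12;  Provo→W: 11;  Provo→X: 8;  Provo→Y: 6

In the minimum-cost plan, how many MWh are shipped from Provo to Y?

25

Optimal shipments:
  Ithaca→X: 30 MWh
  Dover→X: 30 MWh
  Provo→W: 15 MWh
  Provo→X: 20 MWh
  Provo→Y: 25 MWh
Total cost = 805.
So Provo→Y carries 25 MWh.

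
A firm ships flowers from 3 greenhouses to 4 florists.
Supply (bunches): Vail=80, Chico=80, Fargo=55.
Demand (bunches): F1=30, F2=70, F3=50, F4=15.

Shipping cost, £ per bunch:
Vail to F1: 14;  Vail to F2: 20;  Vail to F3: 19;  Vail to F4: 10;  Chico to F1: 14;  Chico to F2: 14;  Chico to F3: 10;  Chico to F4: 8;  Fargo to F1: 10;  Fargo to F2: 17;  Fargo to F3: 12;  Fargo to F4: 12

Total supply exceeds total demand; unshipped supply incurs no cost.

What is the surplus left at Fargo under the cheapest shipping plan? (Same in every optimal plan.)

0

Minimum-cost shipments:
  Vail to F1: 15 × £14 = £210
  Vail to F4: 15 × £10 = £150
  Chico to F2: 70 × £14 = £980
  Chico to F3: 10 × £10 = £100
  Fargo to F1: 15 × £10 = £150
  Fargo to F3: 40 × £12 = £480
Total cost = £2070.
Fargo ships 55 of its 55, leaving 0.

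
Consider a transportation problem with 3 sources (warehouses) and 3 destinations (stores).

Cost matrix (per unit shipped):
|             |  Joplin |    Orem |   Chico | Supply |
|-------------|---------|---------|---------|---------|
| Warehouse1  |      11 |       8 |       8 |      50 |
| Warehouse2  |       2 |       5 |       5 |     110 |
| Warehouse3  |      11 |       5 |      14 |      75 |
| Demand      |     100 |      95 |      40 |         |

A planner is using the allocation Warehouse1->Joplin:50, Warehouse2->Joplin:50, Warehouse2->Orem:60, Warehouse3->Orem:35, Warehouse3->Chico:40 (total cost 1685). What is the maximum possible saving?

Current plan cost = 50·11 + 50·2 + 60·5 + 35·5 + 40·14 = 1685.
Optimal plan:
  Warehouse1 to Orem: 10 units
  Warehouse1 to Chico: 40 units
  Warehouse2 to Joplin: 100 units
  Warehouse2 to Orem: 10 units
  Warehouse3 to Orem: 75 units
Optimal cost = 1025.
Saving = 1685 − 1025 = 660.

660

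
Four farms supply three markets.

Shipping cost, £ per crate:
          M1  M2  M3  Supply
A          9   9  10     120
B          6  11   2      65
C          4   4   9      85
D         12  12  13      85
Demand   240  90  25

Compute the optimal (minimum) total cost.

2730

An optimal shipping plan:
  A–M1: 30 × £9 = £270
  A–M2: 90 × £9 = £810
  B–M1: 40 × £6 = £240
  B–M3: 25 × £2 = £50
  C–M1: 85 × £4 = £340
  D–M1: 85 × £12 = £1020
Total = 270 + 810 + 240 + 50 + 340 + 1020 = £2730.
(Supply check: A ships 120; B ships 65; C ships 85; D ships 85.)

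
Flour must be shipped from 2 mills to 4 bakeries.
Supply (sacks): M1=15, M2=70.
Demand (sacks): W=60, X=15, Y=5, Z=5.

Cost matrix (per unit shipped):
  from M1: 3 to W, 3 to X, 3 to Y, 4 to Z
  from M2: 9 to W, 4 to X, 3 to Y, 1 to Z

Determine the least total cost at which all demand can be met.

530

An optimal shipping plan:
  M1->W: 15 sacks
  M2->W: 45 sacks
  M2->X: 15 sacks
  M2->Y: 5 sacks
  M2->Z: 5 sacks
Total cost = 530.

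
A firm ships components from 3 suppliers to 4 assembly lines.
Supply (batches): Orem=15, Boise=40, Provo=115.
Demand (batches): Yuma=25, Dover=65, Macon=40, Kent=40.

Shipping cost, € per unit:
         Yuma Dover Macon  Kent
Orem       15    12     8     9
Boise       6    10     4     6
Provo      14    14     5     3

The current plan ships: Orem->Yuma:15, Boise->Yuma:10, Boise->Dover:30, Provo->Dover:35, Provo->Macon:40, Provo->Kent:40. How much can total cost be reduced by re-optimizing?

Current plan cost = 15·15 + 10·6 + 30·10 + 35·14 + 40·5 + 40·3 = €1395.
Optimal plan:
  Orem–Dover: 15 × €12 = €180
  Boise–Yuma: 25 × €6 = €150
  Boise–Dover: 15 × €10 = €150
  Provo–Dover: 35 × €14 = €490
  Provo–Macon: 40 × €5 = €200
  Provo–Kent: 40 × €3 = €120
Optimal cost = €1290.
Saving = 1395 − 1290 = €105.

105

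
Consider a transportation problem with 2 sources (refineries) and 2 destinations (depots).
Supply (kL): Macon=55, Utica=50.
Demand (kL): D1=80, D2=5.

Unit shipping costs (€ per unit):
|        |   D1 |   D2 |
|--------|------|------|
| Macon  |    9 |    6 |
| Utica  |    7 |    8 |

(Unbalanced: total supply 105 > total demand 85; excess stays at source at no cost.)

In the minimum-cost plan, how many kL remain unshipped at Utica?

0

An optimal plan:
  Macon→D1: 30 kL
  Macon→D2: 5 kL
  Utica→D1: 50 kL
Total cost = €650.
Utica ships 50 of its 50, leaving 0.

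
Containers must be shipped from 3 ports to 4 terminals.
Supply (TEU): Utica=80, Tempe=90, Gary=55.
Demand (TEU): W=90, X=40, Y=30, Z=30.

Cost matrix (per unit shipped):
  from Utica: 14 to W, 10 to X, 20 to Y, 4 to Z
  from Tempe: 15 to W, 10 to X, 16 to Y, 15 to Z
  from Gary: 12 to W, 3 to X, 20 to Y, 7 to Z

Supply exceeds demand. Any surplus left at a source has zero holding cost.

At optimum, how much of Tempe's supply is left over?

An optimal plan:
  Utica to W: 50 TEU
  Utica to Z: 30 TEU
  Tempe to W: 25 TEU
  Tempe to Y: 30 TEU
  Gary to W: 15 TEU
  Gary to X: 40 TEU
Total cost = 1975.
Tempe ships 55 of its 90, leaving 35.

35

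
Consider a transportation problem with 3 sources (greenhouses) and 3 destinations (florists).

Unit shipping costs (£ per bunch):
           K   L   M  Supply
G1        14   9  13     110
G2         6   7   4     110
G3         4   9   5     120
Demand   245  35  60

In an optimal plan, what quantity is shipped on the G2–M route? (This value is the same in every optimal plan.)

Solving gives:
  G1 to K: 75 × £14 = £1050
  G1 to L: 35 × £9 = £315
  G2 to K: 50 × £6 = £300
  G2 to M: 60 × £4 = £240
  G3 to K: 120 × £4 = £480
Total cost = £2385.
So G2→M carries 60 bunches.

60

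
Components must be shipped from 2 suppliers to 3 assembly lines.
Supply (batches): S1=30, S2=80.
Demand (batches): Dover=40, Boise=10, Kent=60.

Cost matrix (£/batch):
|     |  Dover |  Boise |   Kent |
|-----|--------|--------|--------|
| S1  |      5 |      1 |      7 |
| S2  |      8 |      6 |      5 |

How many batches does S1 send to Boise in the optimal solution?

Solving gives:
  S1 to Dover: 20 batches
  S1 to Boise: 10 batches
  S2 to Dover: 20 batches
  S2 to Kent: 60 batches
Total cost = £570.
So S1→Boise carries 10 batches.

10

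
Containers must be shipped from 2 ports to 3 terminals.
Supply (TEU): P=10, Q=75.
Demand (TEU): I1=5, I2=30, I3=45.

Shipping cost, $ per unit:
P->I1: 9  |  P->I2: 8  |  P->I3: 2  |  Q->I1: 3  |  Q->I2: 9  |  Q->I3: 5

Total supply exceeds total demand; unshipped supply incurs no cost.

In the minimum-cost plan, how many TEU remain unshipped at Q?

An optimal plan:
  P→I3: 10 TEU
  Q→I1: 5 TEU
  Q→I2: 30 TEU
  Q→I3: 35 TEU
Total cost = $480.
Q ships 70 of its 75, leaving 5.

5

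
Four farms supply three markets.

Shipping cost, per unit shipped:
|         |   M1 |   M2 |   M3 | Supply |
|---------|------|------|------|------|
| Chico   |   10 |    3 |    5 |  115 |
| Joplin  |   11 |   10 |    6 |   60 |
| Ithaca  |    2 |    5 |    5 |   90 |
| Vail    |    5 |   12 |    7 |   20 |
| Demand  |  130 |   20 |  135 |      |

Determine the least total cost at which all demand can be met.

1275

A cheapest plan:
  Chico–M2: 20 × 3 = 60
  Chico–M3: 95 × 5 = 475
  Joplin–M1: 20 × 11 = 220
  Joplin–M3: 40 × 6 = 240
  Ithaca–M1: 90 × 2 = 180
  Vail–M1: 20 × 5 = 100
Total = 60 + 475 + 220 + 240 + 180 + 100 = 1275.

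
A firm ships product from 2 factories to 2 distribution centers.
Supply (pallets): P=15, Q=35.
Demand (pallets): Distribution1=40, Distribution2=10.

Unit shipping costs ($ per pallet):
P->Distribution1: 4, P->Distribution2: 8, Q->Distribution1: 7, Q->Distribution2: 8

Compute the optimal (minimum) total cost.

A cheapest plan:
  P->Distribution1: 15 pallets
  Q->Distribution1: 25 pallets
  Q->Distribution2: 10 pallets
Total cost = $315.

315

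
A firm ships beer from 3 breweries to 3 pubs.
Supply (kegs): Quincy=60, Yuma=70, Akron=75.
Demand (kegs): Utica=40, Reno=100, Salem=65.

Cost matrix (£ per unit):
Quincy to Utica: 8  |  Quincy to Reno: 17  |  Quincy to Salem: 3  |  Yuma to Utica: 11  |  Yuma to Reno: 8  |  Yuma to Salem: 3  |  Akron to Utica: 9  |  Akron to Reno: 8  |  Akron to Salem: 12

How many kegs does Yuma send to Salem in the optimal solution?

The minimum-cost plan:
  Quincy->Utica: 40 × £8 = £320
  Quincy->Salem: 20 × £3 = £60
  Yuma->Reno: 25 × £8 = £200
  Yuma->Salem: 45 × £3 = £135
  Akron->Reno: 75 × £8 = £600
Total cost = £1315.
So Yuma→Salem carries 45 kegs.

45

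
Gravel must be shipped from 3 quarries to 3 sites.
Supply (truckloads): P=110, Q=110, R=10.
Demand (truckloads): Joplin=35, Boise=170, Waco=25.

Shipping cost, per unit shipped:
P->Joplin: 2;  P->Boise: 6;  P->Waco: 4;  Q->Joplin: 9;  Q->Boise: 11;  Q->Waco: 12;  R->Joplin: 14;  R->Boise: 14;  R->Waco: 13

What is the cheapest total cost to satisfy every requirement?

One minimum-cost allocation:
  P->Joplin: 35 × 2 = 70
  P->Boise: 50 × 6 = 300
  P->Waco: 25 × 4 = 100
  Q->Boise: 110 × 11 = 1210
  R->Boise: 10 × 14 = 140
Total = 70 + 300 + 100 + 1210 + 140 = 1820.

1820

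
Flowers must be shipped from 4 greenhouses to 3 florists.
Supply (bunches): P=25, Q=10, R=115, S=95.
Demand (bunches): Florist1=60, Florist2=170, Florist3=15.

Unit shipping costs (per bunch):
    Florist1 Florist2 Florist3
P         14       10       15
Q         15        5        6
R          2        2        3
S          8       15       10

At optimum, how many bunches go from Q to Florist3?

Solving gives:
  P->Florist2: 25 × 10 = 250
  Q->Florist2: 10 × 5 = 50
  R->Florist2: 115 × 2 = 230
  S->Florist1: 60 × 8 = 480
  S->Florist2: 20 × 15 = 300
  S->Florist3: 15 × 10 = 150
Total cost = 1460.
The route Q→Florist3 is not used.

0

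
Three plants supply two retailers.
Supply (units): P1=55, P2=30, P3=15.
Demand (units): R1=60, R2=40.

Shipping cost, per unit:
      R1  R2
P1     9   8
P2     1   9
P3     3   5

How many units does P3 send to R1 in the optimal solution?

Solving gives:
  P1–R1: 15 units
  P1–R2: 40 units
  P2–R1: 30 units
  P3–R1: 15 units
Total cost = 530.
So P3→R1 carries 15 units.

15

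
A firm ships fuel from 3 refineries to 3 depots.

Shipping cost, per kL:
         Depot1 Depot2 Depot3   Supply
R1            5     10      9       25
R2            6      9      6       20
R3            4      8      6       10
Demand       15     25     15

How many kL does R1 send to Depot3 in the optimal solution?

0

Optimal shipments:
  R1 to Depot1: 15 × 5 = 75
  R1 to Depot2: 10 × 10 = 100
  R2 to Depot2: 5 × 9 = 45
  R2 to Depot3: 15 × 6 = 90
  R3 to Depot2: 10 × 8 = 80
Total cost = 390.
The route R1→Depot3 is not used.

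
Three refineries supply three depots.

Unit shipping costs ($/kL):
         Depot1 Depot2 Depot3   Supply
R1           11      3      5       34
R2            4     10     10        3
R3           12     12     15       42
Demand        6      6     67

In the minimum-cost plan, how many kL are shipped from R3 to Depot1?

Optimal shipments:
  R1->Depot3: 34 kL
  R2->Depot1: 3 kL
  R3->Depot1: 3 kL
  R3->Depot2: 6 kL
  R3->Depot3: 33 kL
Total cost = $785.
So R3→Depot1 carries 3 kL.

3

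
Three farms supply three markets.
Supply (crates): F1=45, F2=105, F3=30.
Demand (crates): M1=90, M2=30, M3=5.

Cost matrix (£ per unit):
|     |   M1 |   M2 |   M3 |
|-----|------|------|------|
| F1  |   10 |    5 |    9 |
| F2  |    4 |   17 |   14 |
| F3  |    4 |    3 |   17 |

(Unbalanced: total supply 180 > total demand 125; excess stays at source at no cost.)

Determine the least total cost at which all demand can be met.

495

Optimal allocation:
  F1->M3: 5 × £9 = £45
  F2->M1: 90 × £4 = £360
  F3->M2: 30 × £3 = £90
Total = 45 + 360 + 90 = £495.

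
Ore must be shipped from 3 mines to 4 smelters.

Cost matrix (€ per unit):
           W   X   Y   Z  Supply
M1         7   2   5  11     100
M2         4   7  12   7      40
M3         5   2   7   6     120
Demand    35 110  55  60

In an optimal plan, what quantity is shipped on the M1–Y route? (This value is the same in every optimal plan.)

55

Solving gives:
  M1->X: 45 × €2 = €90
  M1->Y: 55 × €5 = €275
  M2->W: 35 × €4 = €140
  M2->Z: 5 × €7 = €35
  M3->X: 65 × €2 = €130
  M3->Z: 55 × €6 = €330
Total cost = €1000.
So M1→Y carries 55 tons.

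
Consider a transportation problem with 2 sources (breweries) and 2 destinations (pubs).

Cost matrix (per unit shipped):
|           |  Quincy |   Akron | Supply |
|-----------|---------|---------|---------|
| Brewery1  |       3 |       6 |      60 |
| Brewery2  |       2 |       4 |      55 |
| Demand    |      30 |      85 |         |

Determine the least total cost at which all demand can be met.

An optimal shipping plan:
  Brewery1 to Quincy: 30 kegs
  Brewery1 to Akron: 30 kegs
  Brewery2 to Akron: 55 kegs
Total cost = 490.
(Supply check: Brewery1 ships 60; Brewery2 ships 55.)

490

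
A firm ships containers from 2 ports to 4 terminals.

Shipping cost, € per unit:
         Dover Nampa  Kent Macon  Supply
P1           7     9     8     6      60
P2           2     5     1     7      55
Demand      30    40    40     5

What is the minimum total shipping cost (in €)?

565

A cheapest plan:
  P1→Dover: 15 × €7 = €105
  P1→Nampa: 40 × €9 = €360
  P1→Macon: 5 × €6 = €30
  P2→Dover: 15 × €2 = €30
  P2→Kent: 40 × €1 = €40
Total = 105 + 360 + 30 + 30 + 40 = €565.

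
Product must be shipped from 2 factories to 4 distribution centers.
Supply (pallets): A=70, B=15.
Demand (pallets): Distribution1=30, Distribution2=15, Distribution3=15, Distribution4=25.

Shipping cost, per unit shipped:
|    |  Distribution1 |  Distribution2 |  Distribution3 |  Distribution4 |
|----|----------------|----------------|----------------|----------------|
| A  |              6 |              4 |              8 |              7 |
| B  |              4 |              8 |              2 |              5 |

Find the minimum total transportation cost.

Optimal allocation:
  A→Distribution1: 30 × 6 = 180
  A→Distribution2: 15 × 4 = 60
  A→Distribution4: 25 × 7 = 175
  B→Distribution3: 15 × 2 = 30
Total = 180 + 60 + 175 + 30 = 445.

445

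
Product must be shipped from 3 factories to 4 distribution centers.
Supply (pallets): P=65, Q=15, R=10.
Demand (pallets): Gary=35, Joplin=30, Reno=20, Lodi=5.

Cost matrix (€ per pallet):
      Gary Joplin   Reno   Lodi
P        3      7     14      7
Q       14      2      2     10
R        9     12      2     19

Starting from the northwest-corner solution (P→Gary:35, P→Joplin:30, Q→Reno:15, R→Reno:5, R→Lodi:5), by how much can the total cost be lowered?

85

Current plan cost = 35·3 + 30·7 + 15·2 + 5·2 + 5·19 = €450.
Optimal plan:
  P to Gary: 35 × €3 = €105
  P to Joplin: 25 × €7 = €175
  P to Lodi: 5 × €7 = €35
  Q to Joplin: 5 × €2 = €10
  Q to Reno: 10 × €2 = €20
  R to Reno: 10 × €2 = €20
Optimal cost = €365.
Saving = 450 − 365 = €85.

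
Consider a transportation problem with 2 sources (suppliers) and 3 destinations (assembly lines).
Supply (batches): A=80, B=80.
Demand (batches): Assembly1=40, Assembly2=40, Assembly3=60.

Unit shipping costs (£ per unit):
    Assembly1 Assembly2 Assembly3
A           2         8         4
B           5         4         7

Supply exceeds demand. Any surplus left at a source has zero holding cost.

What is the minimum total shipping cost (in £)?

540

An optimal shipping plan:
  A–Assembly1: 40 × £2 = £80
  A–Assembly3: 40 × £4 = £160
  B–Assembly2: 40 × £4 = £160
  B–Assembly3: 20 × £7 = £140
Total = 80 + 160 + 160 + 140 = £540.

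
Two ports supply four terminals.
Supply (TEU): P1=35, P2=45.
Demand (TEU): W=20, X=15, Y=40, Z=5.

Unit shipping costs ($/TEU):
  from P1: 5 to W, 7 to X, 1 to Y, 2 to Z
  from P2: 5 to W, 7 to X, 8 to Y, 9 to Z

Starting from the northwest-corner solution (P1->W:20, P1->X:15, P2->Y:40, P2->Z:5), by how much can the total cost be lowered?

Current plan cost = 20·5 + 15·7 + 40·8 + 5·9 = $570.
Optimal plan:
  P1->Y: 35 × $1 = $35
  P2->W: 20 × $5 = $100
  P2->X: 15 × $7 = $105
  P2->Y: 5 × $8 = $40
  P2->Z: 5 × $9 = $45
Optimal cost = $325.
Saving = 570 − 325 = $245.

245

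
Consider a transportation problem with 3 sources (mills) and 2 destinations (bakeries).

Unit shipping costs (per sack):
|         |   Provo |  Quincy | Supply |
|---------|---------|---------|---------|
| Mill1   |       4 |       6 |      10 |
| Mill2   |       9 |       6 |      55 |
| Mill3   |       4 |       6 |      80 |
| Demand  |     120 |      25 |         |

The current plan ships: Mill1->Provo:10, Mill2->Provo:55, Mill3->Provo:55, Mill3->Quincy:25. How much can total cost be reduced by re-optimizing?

125

Current plan cost = 10·4 + 55·9 + 55·4 + 25·6 = 905.
Optimal plan:
  Mill1→Provo: 10 × 4 = 40
  Mill2→Provo: 30 × 9 = 270
  Mill2→Quincy: 25 × 6 = 150
  Mill3→Provo: 80 × 4 = 320
Optimal cost = 780.
Saving = 905 − 780 = 125.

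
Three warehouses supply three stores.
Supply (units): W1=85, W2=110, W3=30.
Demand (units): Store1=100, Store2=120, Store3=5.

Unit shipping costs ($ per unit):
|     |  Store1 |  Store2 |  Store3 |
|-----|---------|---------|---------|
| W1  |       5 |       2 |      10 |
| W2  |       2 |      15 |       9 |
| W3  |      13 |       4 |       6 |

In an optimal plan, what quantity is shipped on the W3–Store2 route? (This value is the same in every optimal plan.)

30

Optimal shipments:
  W1→Store2: 85 × $2 = $170
  W2→Store1: 100 × $2 = $200
  W2→Store2: 5 × $15 = $75
  W2→Store3: 5 × $9 = $45
  W3→Store2: 30 × $4 = $120
Total cost = $610.
So W3→Store2 carries 30 units.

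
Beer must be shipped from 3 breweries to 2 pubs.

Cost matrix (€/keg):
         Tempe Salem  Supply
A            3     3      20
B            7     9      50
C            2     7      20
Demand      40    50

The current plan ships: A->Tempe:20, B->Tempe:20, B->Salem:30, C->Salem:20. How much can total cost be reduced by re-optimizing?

Current plan cost = 20·3 + 20·7 + 30·9 + 20·7 = €610.
Optimal plan:
  A->Salem: 20 × €3 = €60
  B->Tempe: 20 × €7 = €140
  B->Salem: 30 × €9 = €270
  C->Tempe: 20 × €2 = €40
Optimal cost = €510.
Saving = 610 − 510 = €100.

100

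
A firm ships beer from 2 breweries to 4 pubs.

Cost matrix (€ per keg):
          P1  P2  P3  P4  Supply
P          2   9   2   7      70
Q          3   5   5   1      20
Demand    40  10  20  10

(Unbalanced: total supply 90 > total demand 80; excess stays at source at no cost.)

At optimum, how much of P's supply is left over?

Minimum-cost shipments:
  P–P1: 40 × €2 = €80
  P–P3: 20 × €2 = €40
  Q–P2: 10 × €5 = €50
  Q–P4: 10 × €1 = €10
Total cost = €180.
P ships 60 of its 70, leaving 10.

10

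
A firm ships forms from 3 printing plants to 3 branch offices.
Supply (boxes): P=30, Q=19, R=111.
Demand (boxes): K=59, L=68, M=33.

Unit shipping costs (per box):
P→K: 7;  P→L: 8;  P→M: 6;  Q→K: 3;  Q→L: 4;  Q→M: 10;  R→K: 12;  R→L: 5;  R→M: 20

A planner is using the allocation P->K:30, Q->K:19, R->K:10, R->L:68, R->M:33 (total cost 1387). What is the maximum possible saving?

Current plan cost = 30·7 + 19·3 + 10·12 + 68·5 + 33·20 = 1387.
Optimal plan:
  P→M: 30 × 6 = 180
  Q→K: 16 × 3 = 48
  Q→M: 3 × 10 = 30
  R→K: 43 × 12 = 516
  R→L: 68 × 5 = 340
Optimal cost = 1114.
Saving = 1387 − 1114 = 273.

273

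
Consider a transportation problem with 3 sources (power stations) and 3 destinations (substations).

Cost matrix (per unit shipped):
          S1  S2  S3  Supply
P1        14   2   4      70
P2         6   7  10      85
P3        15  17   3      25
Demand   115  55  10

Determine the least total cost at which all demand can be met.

An optimal shipping plan:
  P1->S1: 15 × 14 = 210
  P1->S2: 55 × 2 = 110
  P2->S1: 85 × 6 = 510
  P3->S1: 15 × 15 = 225
  P3->S3: 10 × 3 = 30
Total = 210 + 110 + 510 + 225 + 30 = 1085.

1085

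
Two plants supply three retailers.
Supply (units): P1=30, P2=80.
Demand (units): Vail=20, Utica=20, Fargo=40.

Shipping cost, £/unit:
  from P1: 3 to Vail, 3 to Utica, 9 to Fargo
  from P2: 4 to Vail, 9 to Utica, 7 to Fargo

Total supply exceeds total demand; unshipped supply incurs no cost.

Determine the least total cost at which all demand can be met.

One minimum-cost allocation:
  P1 to Vail: 10 × £3 = £30
  P1 to Utica: 20 × £3 = £60
  P2 to Vail: 10 × £4 = £40
  P2 to Fargo: 40 × £7 = £280
Total = 30 + 60 + 40 + 280 = £410.

410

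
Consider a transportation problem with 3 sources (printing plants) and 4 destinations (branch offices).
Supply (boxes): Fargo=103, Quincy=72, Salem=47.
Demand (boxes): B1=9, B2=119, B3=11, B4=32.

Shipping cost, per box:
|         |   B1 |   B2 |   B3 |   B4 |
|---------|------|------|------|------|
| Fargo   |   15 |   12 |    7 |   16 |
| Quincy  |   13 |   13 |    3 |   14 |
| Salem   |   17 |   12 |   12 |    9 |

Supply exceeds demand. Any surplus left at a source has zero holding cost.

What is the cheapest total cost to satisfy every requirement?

One minimum-cost allocation:
  Fargo to B2: 103 × 12 = 1236
  Quincy to B1: 9 × 13 = 117
  Quincy to B2: 1 × 13 = 13
  Quincy to B3: 11 × 3 = 33
  Salem to B2: 15 × 12 = 180
  Salem to B4: 32 × 9 = 288
Total = 1236 + 117 + 13 + 33 + 180 + 288 = 1867.

1867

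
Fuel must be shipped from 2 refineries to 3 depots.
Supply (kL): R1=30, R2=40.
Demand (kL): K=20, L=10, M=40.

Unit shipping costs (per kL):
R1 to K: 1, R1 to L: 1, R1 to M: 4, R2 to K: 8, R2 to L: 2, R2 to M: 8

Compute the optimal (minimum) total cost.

320

An optimal shipping plan:
  R1→K: 20 kL
  R1→M: 10 kL
  R2→L: 10 kL
  R2→M: 30 kL
Total cost = 320.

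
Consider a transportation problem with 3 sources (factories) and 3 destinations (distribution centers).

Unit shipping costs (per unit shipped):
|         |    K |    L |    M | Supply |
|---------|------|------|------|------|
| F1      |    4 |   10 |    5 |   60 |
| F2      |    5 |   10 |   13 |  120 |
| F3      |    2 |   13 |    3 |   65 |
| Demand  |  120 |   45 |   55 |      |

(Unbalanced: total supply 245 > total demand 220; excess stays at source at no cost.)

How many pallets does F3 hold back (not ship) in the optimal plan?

0

An optimal plan:
  F1 to K: 5 × 4 = 20
  F1 to M: 55 × 5 = 275
  F2 to K: 50 × 5 = 250
  F2 to L: 45 × 10 = 450
  F3 to K: 65 × 2 = 130
Total cost = 1125.
F3 ships 65 of its 65, leaving 0.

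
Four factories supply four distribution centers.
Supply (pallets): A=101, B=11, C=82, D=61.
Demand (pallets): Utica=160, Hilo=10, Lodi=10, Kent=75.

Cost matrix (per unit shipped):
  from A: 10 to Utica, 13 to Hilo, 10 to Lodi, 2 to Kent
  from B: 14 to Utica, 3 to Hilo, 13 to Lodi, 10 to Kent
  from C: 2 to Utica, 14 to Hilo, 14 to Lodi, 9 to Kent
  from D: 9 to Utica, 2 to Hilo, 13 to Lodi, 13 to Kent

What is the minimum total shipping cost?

1166

A cheapest plan:
  A->Utica: 17 × 10 = 170
  A->Lodi: 9 × 10 = 90
  A->Kent: 75 × 2 = 150
  B->Hilo: 10 × 3 = 30
  B->Lodi: 1 × 13 = 13
  C->Utica: 82 × 2 = 164
  D->Utica: 61 × 9 = 549
Total = 170 + 90 + 150 + 30 + 13 + 164 + 549 = 1166.
(Supply check: A ships 101; B ships 11; C ships 82; D ships 61.)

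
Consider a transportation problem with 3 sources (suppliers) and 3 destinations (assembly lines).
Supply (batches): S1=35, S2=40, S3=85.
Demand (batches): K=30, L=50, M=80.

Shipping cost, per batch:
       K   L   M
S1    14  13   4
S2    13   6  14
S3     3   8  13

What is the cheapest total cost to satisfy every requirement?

A cheapest plan:
  S1–M: 35 batches
  S2–L: 40 batches
  S3–K: 30 batches
  S3–L: 10 batches
  S3–M: 45 batches
Total cost = 1135.

1135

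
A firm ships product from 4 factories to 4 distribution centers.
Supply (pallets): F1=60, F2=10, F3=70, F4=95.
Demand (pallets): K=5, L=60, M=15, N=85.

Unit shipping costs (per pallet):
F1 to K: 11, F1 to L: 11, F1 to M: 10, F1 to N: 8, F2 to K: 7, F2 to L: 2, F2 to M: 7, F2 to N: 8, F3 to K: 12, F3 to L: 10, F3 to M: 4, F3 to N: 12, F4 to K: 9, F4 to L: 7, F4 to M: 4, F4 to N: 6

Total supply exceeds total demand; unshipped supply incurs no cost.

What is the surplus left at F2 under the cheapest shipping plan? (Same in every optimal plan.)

An optimal plan:
  F1 to N: 45 × 8 = 360
  F2 to L: 10 × 2 = 20
  F3 to M: 15 × 4 = 60
  F4 to K: 5 × 9 = 45
  F4 to L: 50 × 7 = 350
  F4 to N: 40 × 6 = 240
Total cost = 1075.
F2 ships 10 of its 10, leaving 0.

0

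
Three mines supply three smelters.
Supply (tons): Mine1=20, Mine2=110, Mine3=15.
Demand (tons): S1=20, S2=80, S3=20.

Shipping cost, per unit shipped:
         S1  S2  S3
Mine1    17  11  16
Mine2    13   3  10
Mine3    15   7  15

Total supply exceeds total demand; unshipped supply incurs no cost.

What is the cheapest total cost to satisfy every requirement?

One minimum-cost allocation:
  Mine2→S1: 10 × 13 = 130
  Mine2→S2: 80 × 3 = 240
  Mine2→S3: 20 × 10 = 200
  Mine3→S1: 10 × 15 = 150
Total = 130 + 240 + 200 + 150 = 720.

720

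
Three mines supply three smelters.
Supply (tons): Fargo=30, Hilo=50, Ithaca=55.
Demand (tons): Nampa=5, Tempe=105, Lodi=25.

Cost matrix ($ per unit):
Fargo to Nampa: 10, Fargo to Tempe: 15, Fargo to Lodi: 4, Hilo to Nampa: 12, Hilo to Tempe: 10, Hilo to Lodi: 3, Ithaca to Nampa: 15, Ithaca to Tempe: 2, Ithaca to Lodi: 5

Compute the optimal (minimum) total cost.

760

An optimal shipping plan:
  Fargo->Nampa: 5 × $10 = $50
  Fargo->Lodi: 25 × $4 = $100
  Hilo->Tempe: 50 × $10 = $500
  Ithaca->Tempe: 55 × $2 = $110
Total = 50 + 100 + 500 + 110 = $760.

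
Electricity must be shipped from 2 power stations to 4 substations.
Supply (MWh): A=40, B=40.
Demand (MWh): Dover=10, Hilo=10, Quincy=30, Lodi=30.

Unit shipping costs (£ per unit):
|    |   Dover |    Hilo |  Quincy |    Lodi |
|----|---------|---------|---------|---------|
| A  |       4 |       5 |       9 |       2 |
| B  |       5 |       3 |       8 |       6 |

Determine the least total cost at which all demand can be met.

370

One minimum-cost allocation:
  A–Dover: 10 × £4 = £40
  A–Lodi: 30 × £2 = £60
  B–Hilo: 10 × £3 = £30
  B–Quincy: 30 × £8 = £240
Total = 40 + 60 + 30 + 240 = £370.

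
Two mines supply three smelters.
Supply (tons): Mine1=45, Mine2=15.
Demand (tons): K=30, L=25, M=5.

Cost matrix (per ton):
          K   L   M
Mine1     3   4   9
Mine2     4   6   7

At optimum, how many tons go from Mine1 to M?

Optimal shipments:
  Mine1 to K: 20 × 3 = 60
  Mine1 to L: 25 × 4 = 100
  Mine2 to K: 10 × 4 = 40
  Mine2 to M: 5 × 7 = 35
Total cost = 235.
The route Mine1→M is not used.

0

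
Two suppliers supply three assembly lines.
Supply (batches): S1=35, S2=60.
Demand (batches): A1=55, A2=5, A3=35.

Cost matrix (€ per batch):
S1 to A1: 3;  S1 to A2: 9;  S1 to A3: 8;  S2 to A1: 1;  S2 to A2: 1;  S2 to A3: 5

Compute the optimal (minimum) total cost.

305

One minimum-cost allocation:
  S1 to A1: 35 × €3 = €105
  S2 to A1: 20 × €1 = €20
  S2 to A2: 5 × €1 = €5
  S2 to A3: 35 × €5 = €175
Total = 105 + 20 + 5 + 175 = €305.
(Supply check: S1 ships 35; S2 ships 60.)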